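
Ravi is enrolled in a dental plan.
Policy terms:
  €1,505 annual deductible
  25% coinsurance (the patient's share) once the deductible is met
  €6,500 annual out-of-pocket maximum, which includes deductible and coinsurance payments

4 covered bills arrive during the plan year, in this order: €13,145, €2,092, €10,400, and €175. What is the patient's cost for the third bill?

#1 (€13,145): deductible takes €1,505, €11,640 remains; patient's 25% is €2,910. Patient owes €4,415 (running OOP €4,415).
#2 (€2,092): deductible met; 25% of €2,092 = €523. Patient owes €523 (running OOP €4,938).
#3 (€10,400): deductible met; 25% of €10,400 = €2,600. OOP would hit €7,538 > €6,500, so the cap limits the patient to €6,500 − €4,938 = €1,562.

€1,562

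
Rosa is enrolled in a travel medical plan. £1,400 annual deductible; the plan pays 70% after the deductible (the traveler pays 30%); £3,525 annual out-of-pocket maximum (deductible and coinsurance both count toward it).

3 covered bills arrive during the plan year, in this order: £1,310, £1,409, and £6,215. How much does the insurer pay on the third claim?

£4,485.70

Claim 1 (£1,310): fully absorbed by the deductible. Traveler pays £1,310; OOP now £1,310. Insurer: £1,310 − £1,310 = £0.
Claim 2 (£1,409): £90 finishes the deductible; £1,319 goes to coinsurance; traveler's 30% is £395.70. Traveler owes £485.70 (running OOP £1,795.70). Insurer: £1,409 − £485.70 = £923.30.
Claim 3 (£6,215): deductible met; 30% of £6,215 = £1,864.50. That would push OOP to £3,660.20, over the £3,525 cap, so traveler pays £3,525 − £1,795.70 = £1,729.30. Insurer: £6,215 − £1,729.30 = £4,485.70.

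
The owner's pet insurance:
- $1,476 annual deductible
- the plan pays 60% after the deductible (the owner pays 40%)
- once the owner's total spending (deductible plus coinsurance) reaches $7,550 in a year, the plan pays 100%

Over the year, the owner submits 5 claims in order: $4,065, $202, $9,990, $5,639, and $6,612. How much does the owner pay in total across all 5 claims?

#1 ($4,065): $1,476 finishes the deductible; $2,589 goes to coinsurance; owner's 40% is $1,035.60. Cost to owner: $2,511.60. OOP to date $2,511.60.
#2 ($202): deductible already satisfied, so owner's share is 40% × $202 = $80.80. Owner pays $80.80; OOP now $2,592.40.
#3 ($9,990): deductible already satisfied, so owner's share is 40% × $9,990 = $3,996. Owner owes $3,996 (running OOP $6,588.40).
#4 ($5,639): 40% coinsurance on $5,639 = $2,255.60. Adding that to $6,588.40 gives $8,844, past the $7,550 cap; owner pays only $7,550 − $6,588.40 = $961.60.
#5 ($6,612): deductible met; 40% of $6,612 = $2,644.80. OOP would hit $10,194.80 > $7,550, so the cap limits the owner to $7,550 − $7,550 = $0.
Total paid by the owner: $2,511.60 + $80.80 + $3,996 + $961.60 + $0 = $7,550.

$7,550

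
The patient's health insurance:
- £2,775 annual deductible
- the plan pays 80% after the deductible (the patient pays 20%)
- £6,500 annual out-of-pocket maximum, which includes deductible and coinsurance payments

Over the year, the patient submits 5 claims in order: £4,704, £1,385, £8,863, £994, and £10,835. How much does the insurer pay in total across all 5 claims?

Bill 1, £4,704: £2,775 finishes the deductible; £1,929 goes to coinsurance; coinsurance £1,929 × 20% = £385.80. Patient owes £3,160.80 (running OOP £3,160.80). Plan pays £4,704 − £3,160.80 = £1,543.20.
Bill 2, £1,385: deductible met; 20% of £1,385 = £277. Patient pays £277; OOP now £3,437.80. Insurer: £1,385 − £277 = £1,108.
Bill 3, £8,863: deductible met; 20% of £8,863 = £1,772.60. Cost to patient: £1,772.60. OOP to date £5,210.40. Insurer: £8,863 − £1,772.60 = £7,090.40.
Bill 4, £994: deductible already satisfied, so patient's share is 20% × £994 = £198.80. Patient owes £198.80 (running OOP £5,409.20). Plan pays £994 − £198.80 = £795.20.
Bill 5, £10,835: deductible met; 20% of £10,835 = £2,167. Adding that to £5,409.20 gives £7,576.20, past the £6,500 cap; patient pays only £6,500 − £5,409.20 = £1,090.80. Plan pays £10,835 − £1,090.80 = £9,744.20.
Insurer total = bills − patient's total = £26,781 − £6,500 = £20,281.

£20,281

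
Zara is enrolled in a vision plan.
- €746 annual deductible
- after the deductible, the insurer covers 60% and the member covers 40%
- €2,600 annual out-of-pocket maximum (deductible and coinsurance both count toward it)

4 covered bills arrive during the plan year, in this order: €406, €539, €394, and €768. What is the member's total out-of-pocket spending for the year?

€1,290.40

Claim 1 — €406: fully absorbed by the deductible. Member owes €406 (running OOP €406).
Claim 2 — €539: deductible takes €340, €199 remains; 40% of €199 = €79.60. Member pays €419.60; OOP now €825.60.
Claim 3 — €394: 40% coinsurance on €394 = €157.60. Member owes €157.60 (running OOP €983.20).
Claim 4 — €768: 40% coinsurance on €768 = €307.20. Member owes €307.20 (running OOP €1,290.40).
Total paid by the member: €406 + €419.60 + €157.60 + €307.20 = €1,290.40.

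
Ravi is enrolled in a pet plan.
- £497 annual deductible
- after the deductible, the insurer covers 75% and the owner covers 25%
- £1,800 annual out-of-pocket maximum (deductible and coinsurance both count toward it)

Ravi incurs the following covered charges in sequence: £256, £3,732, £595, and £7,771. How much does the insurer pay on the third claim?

£446.25

Bill 1, £256: all of it applies to the deductible. Owner owes £256 (running OOP £256). Insurer: £256 − £256 = £0.
Bill 2, £3,732: £241 to deductible, leaving £3,491; owner's 25% is £872.75. Owner owes £1,113.75 (running OOP £1,369.75). Plan pays £3,732 − £1,113.75 = £2,618.25.
Bill 3, £595: deductible already satisfied, so owner's share is 25% × £595 = £148.75. Cost to owner: £148.75. OOP to date £1,518.50. Plan pays £595 − £148.75 = £446.25.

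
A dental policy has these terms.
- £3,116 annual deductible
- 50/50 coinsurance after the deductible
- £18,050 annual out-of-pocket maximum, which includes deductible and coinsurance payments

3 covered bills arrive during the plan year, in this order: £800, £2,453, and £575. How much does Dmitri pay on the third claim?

£287.50

#1 (£800): entire amount goes to the deductible. Patient pays £800; OOP now £800.
#2 (£2,453): £2,316 to deductible, leaving £137; 50% of £137 = £68.50. Cost to patient: £2,384.50. OOP to date £3,184.50.
#3 (£575): 50% coinsurance on £575 = £287.50. Cost to patient: £287.50. OOP to date £3,472.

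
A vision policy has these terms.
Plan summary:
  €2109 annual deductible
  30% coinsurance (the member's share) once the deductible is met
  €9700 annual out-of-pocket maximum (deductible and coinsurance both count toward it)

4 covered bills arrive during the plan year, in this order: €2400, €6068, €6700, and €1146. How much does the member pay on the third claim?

Claim 1 (€2400): €2109 finishes the deductible; €291 goes to coinsurance; 30% of €291 = €87.30. Member owes €2196.30 (running OOP €2196.30).
Claim 2 (€6068): deductible met; 30% of €6068 = €1820.40. Cost to member: €1820.40. OOP to date €4016.70.
Claim 3 (€6700): deductible already satisfied, so member's share is 30% × €6700 = €2010. Cost to member: €2010. OOP to date €6026.70.

€2010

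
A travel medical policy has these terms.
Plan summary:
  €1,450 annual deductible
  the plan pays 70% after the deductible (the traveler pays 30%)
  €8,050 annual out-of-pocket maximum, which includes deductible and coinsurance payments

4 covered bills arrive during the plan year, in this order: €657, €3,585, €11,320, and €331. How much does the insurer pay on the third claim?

Claim 1 (€657): entire amount goes to the deductible. Traveler pays €657; OOP now €657. Insurer: €657 − €657 = €0.
Claim 2 (€3,585): €793 to deductible, leaving €2,792; coinsurance €2,792 × 30% = €837.60. Traveler pays €1,630.60; OOP now €2,287.60. Insurer: €3,585 − €1,630.60 = €1,954.40.
Claim 3 (€11,320): deductible met; 30% of €11,320 = €3,396. Traveler pays €3,396; OOP now €5,683.60. Insurer: €11,320 − €3,396 = €7,924.

€7,924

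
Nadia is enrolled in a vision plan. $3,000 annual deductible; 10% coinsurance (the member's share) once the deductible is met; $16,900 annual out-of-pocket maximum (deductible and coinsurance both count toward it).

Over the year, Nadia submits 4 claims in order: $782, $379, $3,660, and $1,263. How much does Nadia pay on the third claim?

$2,021.10

Claim 1 — $782: all of it applies to the deductible. Cost to member: $782. OOP to date $782.
Claim 2 — $379: all of it applies to the deductible. Member pays $379; OOP now $1,161.
Claim 3 — $3,660: deductible takes $1,839, $1,821 remains; member's 10% is $182.10. Member owes $2,021.10 (running OOP $3,182.10).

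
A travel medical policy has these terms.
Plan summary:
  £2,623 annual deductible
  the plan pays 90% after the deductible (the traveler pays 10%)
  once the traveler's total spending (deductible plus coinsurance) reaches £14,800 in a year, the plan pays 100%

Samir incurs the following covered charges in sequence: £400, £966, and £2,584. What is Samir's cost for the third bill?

Bill 1, £400: all of it applies to the deductible. Traveler owes £400 (running OOP £400).
Bill 2, £966: entire amount goes to the deductible. Cost to traveler: £966. OOP to date £1,366.
Bill 3, £2,584: deductible takes £1,257, £1,327 remains; 10% of £1,327 = £132.70. Traveler owes £1,389.70 (running OOP £2,755.70).

£1,389.70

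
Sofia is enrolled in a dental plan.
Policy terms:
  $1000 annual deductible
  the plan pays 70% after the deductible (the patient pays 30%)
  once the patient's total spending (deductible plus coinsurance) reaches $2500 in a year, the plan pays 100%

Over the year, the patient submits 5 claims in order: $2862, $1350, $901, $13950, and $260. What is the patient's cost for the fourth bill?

$266.10

Claim 1 ($2862): deductible takes $1000, $1862 remains; patient's 30% is $558.60. Patient owes $1558.60 (running OOP $1558.60).
Claim 2 ($1350): 30% coinsurance on $1350 = $405. Patient owes $405 (running OOP $1963.60).
Claim 3 ($901): deductible already satisfied, so patient's share is 30% × $901 = $270.30. Cost to patient: $270.30. OOP to date $2233.90.
Claim 4 ($13950): deductible met; 30% of $13950 = $4185. OOP would hit $6418.90 > $2500, so the cap limits the patient to $2500 − $2233.90 = $266.10.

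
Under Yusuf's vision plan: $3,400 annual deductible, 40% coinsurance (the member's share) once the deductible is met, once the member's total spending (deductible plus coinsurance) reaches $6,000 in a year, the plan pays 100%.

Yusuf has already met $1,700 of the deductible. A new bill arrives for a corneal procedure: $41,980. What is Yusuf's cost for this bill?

$4,300

$1,700 of the $3,400 deductible is already met, leaving $1,700.
The remaining $40,280 (= $41,980 − $1,700) moves to coinsurance.
Member's 40% share of $40,280 is $16,112.
That puts the member's cost at $1,700 + $16,112 = $17,812 before any cap.
Adding $17,812 to the $1,700 already spent would give $19,512, which exceeds the $6,000 cap; the member pays just $6,000 − $1,700 = $4,300.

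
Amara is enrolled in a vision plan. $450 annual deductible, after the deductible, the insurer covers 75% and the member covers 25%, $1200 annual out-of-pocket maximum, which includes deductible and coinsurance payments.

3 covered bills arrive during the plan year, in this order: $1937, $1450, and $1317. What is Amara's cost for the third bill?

$15.75

Claim 1 — $1937: $450 finishes the deductible; $1487 goes to coinsurance; member's 25% is $371.75. Member pays $821.75; OOP now $821.75.
Claim 2 — $1450: deductible already satisfied, so member's share is 25% × $1450 = $362.50. Member pays $362.50; OOP now $1184.25.
Claim 3 — $1317: 25% coinsurance on $1317 = $329.25. Adding that to $1184.25 gives $1513.50, past the $1200 cap; member pays only $1200 − $1184.25 = $15.75.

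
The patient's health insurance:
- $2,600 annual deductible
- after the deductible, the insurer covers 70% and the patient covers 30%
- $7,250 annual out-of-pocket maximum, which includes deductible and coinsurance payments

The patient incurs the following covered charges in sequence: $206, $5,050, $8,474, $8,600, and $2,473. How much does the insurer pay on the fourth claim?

Bill 1, $206: fully absorbed by the deductible. Cost to patient: $206. OOP to date $206. Plan pays $206 − $206 = $0.
Bill 2, $5,050: $2,394 to deductible, leaving $2,656; 30% of $2,656 = $796.80. Cost to patient: $3,190.80. OOP to date $3,396.80. Plan pays $5,050 − $3,190.80 = $1,859.20.
Bill 3, $8,474: 30% coinsurance on $8,474 = $2,542.20. Cost to patient: $2,542.20. OOP to date $5,939. Plan pays $8,474 − $2,542.20 = $5,931.80.
Bill 4, $8,600: deductible met; 30% of $8,600 = $2,580. OOP would hit $8,519 > $7,250, so the cap limits the patient to $7,250 − $5,939 = $1,311. Insurer: $8,600 − $1,311 = $7,289.

$7,289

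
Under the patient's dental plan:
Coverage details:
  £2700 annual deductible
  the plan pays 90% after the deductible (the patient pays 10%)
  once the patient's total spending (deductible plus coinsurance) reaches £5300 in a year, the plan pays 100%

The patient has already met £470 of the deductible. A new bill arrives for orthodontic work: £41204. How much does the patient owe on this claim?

Remaining deductible: £2700 − £470 = £2230.
That leaves £41204 − £2230 = £38974 for coinsurance.
10% of £38974 = £3897.40 falls to the patient.
So the patient owes £2230 + £3897.40 = £6127.40 before any cap.
Year-to-date out-of-pocket would reach £470 + £6127.40 = £6597.40, above the £5300 maximum, so the patient pays only £5300 − £470 = £4830.

£4830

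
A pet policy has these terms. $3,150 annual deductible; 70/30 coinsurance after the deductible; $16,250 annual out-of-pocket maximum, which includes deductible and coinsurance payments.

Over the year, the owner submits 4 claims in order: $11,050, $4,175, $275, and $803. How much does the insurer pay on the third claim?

#1 ($11,050): $3,150 finishes the deductible; $7,900 goes to coinsurance; owner's 30% is $2,370. Owner owes $5,520 (running OOP $5,520). Plan pays $11,050 − $5,520 = $5,530.
#2 ($4,175): deductible met; 30% of $4,175 = $1,252.50. Cost to owner: $1,252.50. OOP to date $6,772.50. Insurer: $4,175 − $1,252.50 = $2,922.50.
#3 ($275): deductible already satisfied, so owner's share is 30% × $275 = $82.50. Owner pays $82.50; OOP now $6,855. Plan pays $275 − $82.50 = $192.50.

$192.50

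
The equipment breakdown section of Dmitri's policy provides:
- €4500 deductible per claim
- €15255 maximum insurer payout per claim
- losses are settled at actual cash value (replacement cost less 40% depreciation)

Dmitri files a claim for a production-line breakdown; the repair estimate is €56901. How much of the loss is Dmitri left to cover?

€41646

At 40% depreciation, ACV = €56901 − €22760.40 = €34140.60.
Subtract the deductible: €34140.60 − €4500 = €29640.60.
€29640.60 exceeds the €15255 limit, so the insurer pays the limit: €15255.
Business owner's share is the uncovered remainder: €56901 − €15255 = €41646.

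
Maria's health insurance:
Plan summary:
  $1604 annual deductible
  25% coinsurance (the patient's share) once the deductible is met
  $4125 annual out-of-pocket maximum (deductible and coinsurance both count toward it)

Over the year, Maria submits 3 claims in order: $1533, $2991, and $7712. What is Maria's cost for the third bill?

Bill 1, $1533: entire amount goes to the deductible. Cost to patient: $1533. OOP to date $1533.
Bill 2, $2991: $71 to deductible, leaving $2920; coinsurance $2920 × 25% = $730. Patient pays $801; OOP now $2334.
Bill 3, $7712: 25% coinsurance on $7712 = $1928. That would push OOP to $4262, over the $4125 cap, so patient pays $4125 − $2334 = $1791.

$1791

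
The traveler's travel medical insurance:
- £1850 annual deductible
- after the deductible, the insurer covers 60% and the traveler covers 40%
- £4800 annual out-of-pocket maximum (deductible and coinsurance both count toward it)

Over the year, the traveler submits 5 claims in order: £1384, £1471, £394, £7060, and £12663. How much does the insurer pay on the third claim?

Bill 1, £1384: all of it applies to the deductible. Traveler owes £1384 (running OOP £1384). Plan pays £1384 − £1384 = £0.
Bill 2, £1471: £466 to deductible, leaving £1005; traveler's 40% is £402. Traveler pays £868; OOP now £2252. Insurer: £1471 − £868 = £603.
Bill 3, £394: deductible met; 40% of £394 = £157.60. Cost to traveler: £157.60. OOP to date £2409.60. Plan pays £394 − £157.60 = £236.40.

£236.40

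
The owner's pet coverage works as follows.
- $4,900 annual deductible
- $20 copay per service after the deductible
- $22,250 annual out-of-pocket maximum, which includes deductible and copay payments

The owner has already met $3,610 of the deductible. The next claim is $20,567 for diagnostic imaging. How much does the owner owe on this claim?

$1,310

$3,610 of the $4,900 deductible is already met, leaving $1,290.
That leaves $20,567 − $1,290 = $19,277 for the copay.
Copay on this service: $20.
Owner responsibility before any cap: $1,290 + $20 = $1,310.
Year-to-date out-of-pocket becomes $3,610 + $1,310 = $4,920, still under the $22,250 maximum, so no cap applies.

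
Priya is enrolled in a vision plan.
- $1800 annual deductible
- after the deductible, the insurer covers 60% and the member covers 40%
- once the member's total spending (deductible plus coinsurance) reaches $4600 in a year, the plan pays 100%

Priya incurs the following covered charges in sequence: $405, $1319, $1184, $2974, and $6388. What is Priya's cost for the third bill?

#1 ($405): fully absorbed by the deductible. Member owes $405 (running OOP $405).
#2 ($1319): fully absorbed by the deductible. Cost to member: $1319. OOP to date $1724.
#3 ($1184): $76 to deductible, leaving $1108; coinsurance $1108 × 40% = $443.20. Member owes $519.20 (running OOP $2243.20).

$519.20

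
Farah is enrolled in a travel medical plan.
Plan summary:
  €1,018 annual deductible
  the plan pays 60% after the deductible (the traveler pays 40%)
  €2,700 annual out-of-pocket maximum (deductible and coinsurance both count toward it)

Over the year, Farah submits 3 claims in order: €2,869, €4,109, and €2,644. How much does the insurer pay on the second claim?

#1 (€2,869): €1,018 to deductible, leaving €1,851; traveler's 40% is €740.40. Traveler pays €1,758.40; OOP now €1,758.40. Insurer: €2,869 − €1,758.40 = €1,110.60.
#2 (€4,109): 40% coinsurance on €4,109 = €1,643.60. OOP would hit €3,402 > €2,700, so the cap limits the traveler to €2,700 − €1,758.40 = €941.60. Plan pays €4,109 − €941.60 = €3,167.40.

€3,167.40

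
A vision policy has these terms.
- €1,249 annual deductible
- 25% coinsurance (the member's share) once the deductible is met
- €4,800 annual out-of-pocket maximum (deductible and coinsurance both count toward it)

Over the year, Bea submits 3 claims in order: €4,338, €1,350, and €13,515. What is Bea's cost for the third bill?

€2,441.25

#1 (€4,338): deductible takes €1,249, €3,089 remains; 25% of €3,089 = €772.25. Member pays €2,021.25; OOP now €2,021.25.
#2 (€1,350): deductible already satisfied, so member's share is 25% × €1,350 = €337.50. Member owes €337.50 (running OOP €2,358.75).
#3 (€13,515): deductible already satisfied, so member's share is 25% × €13,515 = €3,378.75. That would push OOP to €5,737.50, over the €4,800 cap, so member pays €4,800 − €2,358.75 = €2,441.25.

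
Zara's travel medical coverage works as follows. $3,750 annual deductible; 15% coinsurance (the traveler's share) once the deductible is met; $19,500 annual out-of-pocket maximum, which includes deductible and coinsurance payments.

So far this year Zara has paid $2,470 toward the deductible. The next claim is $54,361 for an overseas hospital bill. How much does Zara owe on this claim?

$9,242.15

Deductible still to meet: $3,750 − $2,470 = $1,280.
The remaining $53,081 (= $54,361 − $1,280) moves to coinsurance.
Traveler's 15% share of $53,081 is $7,962.15.
So the traveler owes $1,280 + $7,962.15 = $9,242.15 before any cap.
Year-to-date out-of-pocket becomes $2,470 + $9,242.15 = $11,712.15, still under the $19,500 maximum, so no cap applies.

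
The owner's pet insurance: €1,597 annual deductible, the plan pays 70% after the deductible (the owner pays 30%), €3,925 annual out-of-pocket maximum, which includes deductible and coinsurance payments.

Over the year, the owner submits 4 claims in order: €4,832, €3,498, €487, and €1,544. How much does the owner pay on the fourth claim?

€162

Bill 1, €4,832: deductible takes €1,597, €3,235 remains; owner's 30% is €970.50. Owner pays €2,567.50; OOP now €2,567.50.
Bill 2, €3,498: 30% coinsurance on €3,498 = €1,049.40. Owner pays €1,049.40; OOP now €3,616.90.
Bill 3, €487: deductible met; 30% of €487 = €146.10. Cost to owner: €146.10. OOP to date €3,763.
Bill 4, €1,544: deductible already satisfied, so owner's share is 30% × €1,544 = €463.20. OOP would hit €4,226.20 > €3,925, so the cap limits the owner to €3,925 − €3,763 = €162.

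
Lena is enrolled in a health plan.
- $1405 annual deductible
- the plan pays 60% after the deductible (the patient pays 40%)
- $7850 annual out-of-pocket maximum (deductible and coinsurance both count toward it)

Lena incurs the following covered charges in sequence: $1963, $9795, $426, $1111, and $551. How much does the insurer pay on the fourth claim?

$666.60

Claim 1 — $1963: deductible takes $1405, $558 remains; patient's 40% is $223.20. Cost to patient: $1628.20. OOP to date $1628.20. Plan pays $1963 − $1628.20 = $334.80.
Claim 2 — $9795: deductible already satisfied, so patient's share is 40% × $9795 = $3918. Patient owes $3918 (running OOP $5546.20). Plan pays $9795 − $3918 = $5877.
Claim 3 — $426: 40% coinsurance on $426 = $170.40. Cost to patient: $170.40. OOP to date $5716.60. Plan pays $426 − $170.40 = $255.60.
Claim 4 — $1111: deductible met; 40% of $1111 = $444.40. Patient pays $444.40; OOP now $6161. Plan pays $1111 − $444.40 = $666.60.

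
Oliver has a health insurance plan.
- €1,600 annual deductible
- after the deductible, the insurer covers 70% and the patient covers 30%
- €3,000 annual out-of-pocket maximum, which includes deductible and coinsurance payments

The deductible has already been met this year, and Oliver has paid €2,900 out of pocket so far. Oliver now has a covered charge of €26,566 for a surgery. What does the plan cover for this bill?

€26,466

With the deductible met, the entire €26,566 is subject to coinsurance.
Patient's 30% share of €26,566 is €7,969.80.
That would bring total out-of-pocket to €10,869.80, past the €3,000 cap. The patient is capped at €3,000 − €2,900 = €100 on this claim.
The insurer covers the remainder: €26,566 − €100 = €26,466.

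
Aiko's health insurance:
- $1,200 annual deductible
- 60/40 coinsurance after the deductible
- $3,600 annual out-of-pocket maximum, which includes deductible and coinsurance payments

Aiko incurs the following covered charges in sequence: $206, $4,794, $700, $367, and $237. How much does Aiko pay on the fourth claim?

Claim 1 ($206): fully absorbed by the deductible. Patient owes $206 (running OOP $206).
Claim 2 ($4,794): $994 finishes the deductible; $3,800 goes to coinsurance; patient's 40% is $1,520. Patient owes $2,514 (running OOP $2,720).
Claim 3 ($700): deductible already satisfied, so patient's share is 40% × $700 = $280. Cost to patient: $280. OOP to date $3,000.
Claim 4 ($367): deductible already satisfied, so patient's share is 40% × $367 = $146.80. Patient pays $146.80; OOP now $3,146.80.

$146.80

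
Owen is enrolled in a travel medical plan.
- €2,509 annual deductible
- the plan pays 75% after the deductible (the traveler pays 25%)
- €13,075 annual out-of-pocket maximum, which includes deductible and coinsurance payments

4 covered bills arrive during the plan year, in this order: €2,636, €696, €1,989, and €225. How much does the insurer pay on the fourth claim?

€168.75

Claim 1 — €2,636: €2,509 to deductible, leaving €127; traveler's 25% is €31.75. Traveler pays €2,540.75; OOP now €2,540.75. Plan pays €2,636 − €2,540.75 = €95.25.
Claim 2 — €696: 25% coinsurance on €696 = €174. Traveler pays €174; OOP now €2,714.75. Plan pays €696 − €174 = €522.
Claim 3 — €1,989: deductible met; 25% of €1,989 = €497.25. Cost to traveler: €497.25. OOP to date €3,212. Insurer: €1,989 − €497.25 = €1,491.75.
Claim 4 — €225: deductible already satisfied, so traveler's share is 25% × €225 = €56.25. Cost to traveler: €56.25. OOP to date €3,268.25. Plan pays €225 − €56.25 = €168.75.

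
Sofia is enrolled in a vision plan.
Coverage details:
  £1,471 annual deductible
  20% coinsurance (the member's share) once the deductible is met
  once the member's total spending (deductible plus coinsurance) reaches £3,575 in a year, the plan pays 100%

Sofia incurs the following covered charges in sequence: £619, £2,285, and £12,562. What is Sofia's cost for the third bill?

£1,817.40

#1 (£619): entire amount goes to the deductible. Member pays £619; OOP now £619.
#2 (£2,285): deductible takes £852, £1,433 remains; coinsurance £1,433 × 20% = £286.60. Member owes £1,138.60 (running OOP £1,757.60).
#3 (£12,562): deductible already satisfied, so member's share is 20% × £12,562 = £2,512.40. Adding that to £1,757.60 gives £4,270, past the £3,575 cap; member pays only £3,575 − £1,757.60 = £1,817.40.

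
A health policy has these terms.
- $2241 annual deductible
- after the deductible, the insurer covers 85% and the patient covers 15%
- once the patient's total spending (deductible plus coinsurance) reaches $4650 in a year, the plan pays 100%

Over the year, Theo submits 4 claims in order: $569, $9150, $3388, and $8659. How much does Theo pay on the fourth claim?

$779.10

Bill 1, $569: entire amount goes to the deductible. Patient owes $569 (running OOP $569).
Bill 2, $9150: deductible takes $1672, $7478 remains; patient's 15% is $1121.70. Cost to patient: $2793.70. OOP to date $3362.70.
Bill 3, $3388: deductible met; 15% of $3388 = $508.20. Patient owes $508.20 (running OOP $3870.90).
Bill 4, $8659: 15% coinsurance on $8659 = $1298.85. That would push OOP to $5169.75, over the $4650 cap, so patient pays $4650 − $3870.90 = $779.10.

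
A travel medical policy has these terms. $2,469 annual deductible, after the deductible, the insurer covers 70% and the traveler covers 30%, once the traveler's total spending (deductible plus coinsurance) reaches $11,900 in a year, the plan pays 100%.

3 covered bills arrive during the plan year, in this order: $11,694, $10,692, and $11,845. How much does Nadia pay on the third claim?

#1 ($11,694): deductible takes $2,469, $9,225 remains; 30% of $9,225 = $2,767.50. Cost to traveler: $5,236.50. OOP to date $5,236.50.
#2 ($10,692): 30% coinsurance on $10,692 = $3,207.60. Traveler owes $3,207.60 (running OOP $8,444.10).
#3 ($11,845): 30% coinsurance on $11,845 = $3,553.50. Adding that to $8,444.10 gives $11,997.60, past the $11,900 cap; traveler pays only $11,900 − $8,444.10 = $3,455.90.

$3,455.90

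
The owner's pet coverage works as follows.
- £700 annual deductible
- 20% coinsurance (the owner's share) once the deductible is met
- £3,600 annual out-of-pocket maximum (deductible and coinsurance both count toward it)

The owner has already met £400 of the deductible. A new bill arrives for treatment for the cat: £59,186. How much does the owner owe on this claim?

£3,200

Deductible still to meet: £700 − £400 = £300.
After the £300 deductible portion, £59,186 − £300 = £58,886 is subject to coinsurance.
20% of £58,886 = £11,777.20 falls to the owner.
That puts the owner's cost at £300 + £11,777.20 = £12,077.20 before any cap.
Year-to-date out-of-pocket would reach £400 + £12,077.20 = £12,477.20, above the £3,600 maximum, so the owner pays only £3,600 − £400 = £3,200.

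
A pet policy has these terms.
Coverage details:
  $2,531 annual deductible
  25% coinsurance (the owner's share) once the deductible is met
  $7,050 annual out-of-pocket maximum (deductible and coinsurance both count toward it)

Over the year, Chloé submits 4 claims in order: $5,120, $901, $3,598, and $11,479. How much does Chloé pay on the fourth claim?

$2,747

Claim 1 ($5,120): $2,531 to deductible, leaving $2,589; coinsurance $2,589 × 25% = $647.25. Owner owes $3,178.25 (running OOP $3,178.25).
Claim 2 ($901): deductible already satisfied, so owner's share is 25% × $901 = $225.25. Cost to owner: $225.25. OOP to date $3,403.50.
Claim 3 ($3,598): 25% coinsurance on $3,598 = $899.50. Owner owes $899.50 (running OOP $4,303).
Claim 4 ($11,479): deductible met; 25% of $11,479 = $2,869.75. OOP would hit $7,172.75 > $7,050, so the cap limits the owner to $7,050 − $4,303 = $2,747.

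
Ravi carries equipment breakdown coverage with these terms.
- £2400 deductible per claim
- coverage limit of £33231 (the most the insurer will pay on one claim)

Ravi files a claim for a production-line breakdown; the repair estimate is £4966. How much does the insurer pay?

£2566

Subtract the deductible: £4966 − £2400 = £2566.
£2566 is within the £33231 limit, so the insurer pays £2566.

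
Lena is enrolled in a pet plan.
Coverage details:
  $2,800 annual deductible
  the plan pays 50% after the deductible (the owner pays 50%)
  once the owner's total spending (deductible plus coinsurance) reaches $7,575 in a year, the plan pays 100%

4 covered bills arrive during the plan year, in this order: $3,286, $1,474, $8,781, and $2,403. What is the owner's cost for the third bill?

$3,795

Claim 1 ($3,286): deductible takes $2,800, $486 remains; 50% of $486 = $243. Owner pays $3,043; OOP now $3,043.
Claim 2 ($1,474): deductible already satisfied, so owner's share is 50% × $1,474 = $737. Owner owes $737 (running OOP $3,780).
Claim 3 ($8,781): 50% coinsurance on $8,781 = $4,390.50. That would push OOP to $8,170.50, over the $7,575 cap, so owner pays $7,575 − $3,780 = $3,795.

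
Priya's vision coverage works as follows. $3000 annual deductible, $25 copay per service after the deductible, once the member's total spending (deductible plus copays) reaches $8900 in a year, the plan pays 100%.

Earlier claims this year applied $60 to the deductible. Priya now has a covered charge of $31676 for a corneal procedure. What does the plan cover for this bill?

Remaining deductible: $3000 − $60 = $2940.
That leaves $31676 − $2940 = $28736 for the copay.
Copay on this service: $25.
Member responsibility before any cap: $2940 + $25 = $2965.
Cumulative spending $60 + $2965 = $3025 stays under the $8900 maximum.
The insurer covers the remainder: $31676 − $2965 = $28711.

$28711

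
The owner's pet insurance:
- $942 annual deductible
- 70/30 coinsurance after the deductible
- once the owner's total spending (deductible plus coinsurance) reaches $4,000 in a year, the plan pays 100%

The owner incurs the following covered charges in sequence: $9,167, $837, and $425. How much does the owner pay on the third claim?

#1 ($9,167): deductible takes $942, $8,225 remains; coinsurance $8,225 × 30% = $2,467.50. Owner owes $3,409.50 (running OOP $3,409.50).
#2 ($837): deductible already satisfied, so owner's share is 30% × $837 = $251.10. Owner pays $251.10; OOP now $3,660.60.
#3 ($425): 30% coinsurance on $425 = $127.50. Cost to owner: $127.50. OOP to date $3,788.10.

$127.50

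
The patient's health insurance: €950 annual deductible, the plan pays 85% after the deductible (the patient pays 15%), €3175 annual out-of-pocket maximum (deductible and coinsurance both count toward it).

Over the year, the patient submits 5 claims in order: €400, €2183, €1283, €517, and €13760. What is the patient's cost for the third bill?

Bill 1, €400: fully absorbed by the deductible. Patient owes €400 (running OOP €400).
Bill 2, €2183: deductible takes €550, €1633 remains; patient's 15% is €244.95. Cost to patient: €794.95. OOP to date €1194.95.
Bill 3, €1283: 15% coinsurance on €1283 = €192.45. Patient pays €192.45; OOP now €1387.40.

€192.45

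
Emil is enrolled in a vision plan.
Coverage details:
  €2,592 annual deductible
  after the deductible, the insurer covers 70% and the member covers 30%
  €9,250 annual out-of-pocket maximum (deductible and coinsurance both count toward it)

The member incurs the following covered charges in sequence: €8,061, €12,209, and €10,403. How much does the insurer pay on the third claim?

#1 (€8,061): €2,592 finishes the deductible; €5,469 goes to coinsurance; coinsurance €5,469 × 30% = €1,640.70. Member pays €4,232.70; OOP now €4,232.70. Plan pays €8,061 − €4,232.70 = €3,828.30.
#2 (€12,209): deductible met; 30% of €12,209 = €3,662.70. Cost to member: €3,662.70. OOP to date €7,895.40. Insurer: €12,209 − €3,662.70 = €8,546.30.
#3 (€10,403): deductible already satisfied, so member's share is 30% × €10,403 = €3,120.90. That would push OOP to €11,016.30, over the €9,250 cap, so member pays €9,250 − €7,895.40 = €1,354.60. Insurer: €10,403 − €1,354.60 = €9,048.40.

€9,048.40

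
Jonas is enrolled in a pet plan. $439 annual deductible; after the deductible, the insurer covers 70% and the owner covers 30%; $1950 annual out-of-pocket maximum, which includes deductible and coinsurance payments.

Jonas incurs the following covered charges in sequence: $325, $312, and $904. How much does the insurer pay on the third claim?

Claim 1 — $325: entire amount goes to the deductible. Cost to owner: $325. OOP to date $325. Plan pays $325 − $325 = $0.
Claim 2 — $312: deductible takes $114, $198 remains; owner's 30% is $59.40. Owner owes $173.40 (running OOP $498.40). Insurer: $312 − $173.40 = $138.60.
Claim 3 — $904: 30% coinsurance on $904 = $271.20. Cost to owner: $271.20. OOP to date $769.60. Plan pays $904 − $271.20 = $632.80.

$632.80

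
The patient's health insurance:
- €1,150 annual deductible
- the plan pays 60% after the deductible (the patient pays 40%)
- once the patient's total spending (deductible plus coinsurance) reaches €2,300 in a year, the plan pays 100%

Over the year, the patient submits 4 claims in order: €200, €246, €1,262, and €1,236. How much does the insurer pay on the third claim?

€334.80

Bill 1, €200: all of it applies to the deductible. Patient pays €200; OOP now €200. Plan pays €200 − €200 = €0.
Bill 2, €246: fully absorbed by the deductible. Cost to patient: €246. OOP to date €446. Insurer: €246 − €246 = €0.
Bill 3, €1,262: €704 to deductible, leaving €558; 40% of €558 = €223.20. Patient owes €927.20 (running OOP €1,373.20). Plan pays €1,262 − €927.20 = €334.80.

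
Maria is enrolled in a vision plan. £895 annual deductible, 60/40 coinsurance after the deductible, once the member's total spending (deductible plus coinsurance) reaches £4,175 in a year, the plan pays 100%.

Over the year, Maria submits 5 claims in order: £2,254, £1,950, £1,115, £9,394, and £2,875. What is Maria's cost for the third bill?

£446

#1 (£2,254): £895 finishes the deductible; £1,359 goes to coinsurance; coinsurance £1,359 × 40% = £543.60. Member pays £1,438.60; OOP now £1,438.60.
#2 (£1,950): 40% coinsurance on £1,950 = £780. Member owes £780 (running OOP £2,218.60).
#3 (£1,115): 40% coinsurance on £1,115 = £446. Member pays £446; OOP now £2,664.60.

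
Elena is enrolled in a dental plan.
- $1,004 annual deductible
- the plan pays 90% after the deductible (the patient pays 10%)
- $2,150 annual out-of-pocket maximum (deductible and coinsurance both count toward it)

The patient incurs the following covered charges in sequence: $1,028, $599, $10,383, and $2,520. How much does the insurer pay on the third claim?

Claim 1 ($1,028): deductible takes $1,004, $24 remains; 10% of $24 = $2.40. Patient pays $1,006.40; OOP now $1,006.40. Insurer: $1,028 − $1,006.40 = $21.60.
Claim 2 ($599): deductible met; 10% of $599 = $59.90. Cost to patient: $59.90. OOP to date $1,066.30. Plan pays $599 − $59.90 = $539.10.
Claim 3 ($10,383): deductible met; 10% of $10,383 = $1,038.30. Patient pays $1,038.30; OOP now $2,104.60. Insurer: $10,383 − $1,038.30 = $9,344.70.

$9,344.70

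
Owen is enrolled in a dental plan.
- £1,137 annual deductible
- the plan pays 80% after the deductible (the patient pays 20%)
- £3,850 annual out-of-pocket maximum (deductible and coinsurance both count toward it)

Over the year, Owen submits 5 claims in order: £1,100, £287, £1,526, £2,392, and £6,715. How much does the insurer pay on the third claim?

£1,220.80

Claim 1 — £1,100: entire amount goes to the deductible. Patient owes £1,100 (running OOP £1,100). Plan pays £1,100 − £1,100 = £0.
Claim 2 — £287: deductible takes £37, £250 remains; 20% of £250 = £50. Patient owes £87 (running OOP £1,187). Insurer: £287 − £87 = £200.
Claim 3 — £1,526: deductible already satisfied, so patient's share is 20% × £1,526 = £305.20. Cost to patient: £305.20. OOP to date £1,492.20. Plan pays £1,526 − £305.20 = £1,220.80.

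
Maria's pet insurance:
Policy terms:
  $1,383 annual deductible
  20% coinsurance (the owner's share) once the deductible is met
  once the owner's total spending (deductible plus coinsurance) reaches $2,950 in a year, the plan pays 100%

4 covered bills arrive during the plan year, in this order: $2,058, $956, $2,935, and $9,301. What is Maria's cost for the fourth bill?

$653.80

#1 ($2,058): $1,383 to deductible, leaving $675; coinsurance $675 × 20% = $135. Owner owes $1,518 (running OOP $1,518).
#2 ($956): deductible already satisfied, so owner's share is 20% × $956 = $191.20. Owner pays $191.20; OOP now $1,709.20.
#3 ($2,935): 20% coinsurance on $2,935 = $587. Cost to owner: $587. OOP to date $2,296.20.
#4 ($9,301): deductible met; 20% of $9,301 = $1,860.20. OOP would hit $4,156.40 > $2,950, so the cap limits the owner to $2,950 − $2,296.20 = $653.80.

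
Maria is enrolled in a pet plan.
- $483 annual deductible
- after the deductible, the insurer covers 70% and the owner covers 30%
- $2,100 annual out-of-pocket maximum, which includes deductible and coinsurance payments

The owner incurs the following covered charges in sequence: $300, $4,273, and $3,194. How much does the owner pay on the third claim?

Claim 1 — $300: all of it applies to the deductible. Owner owes $300 (running OOP $300).
Claim 2 — $4,273: $183 finishes the deductible; $4,090 goes to coinsurance; coinsurance $4,090 × 30% = $1,227. Cost to owner: $1,410. OOP to date $1,710.
Claim 3 — $3,194: deductible met; 30% of $3,194 = $958.20. Adding that to $1,710 gives $2,668.20, past the $2,100 cap; owner pays only $2,100 − $1,710 = $390.

$390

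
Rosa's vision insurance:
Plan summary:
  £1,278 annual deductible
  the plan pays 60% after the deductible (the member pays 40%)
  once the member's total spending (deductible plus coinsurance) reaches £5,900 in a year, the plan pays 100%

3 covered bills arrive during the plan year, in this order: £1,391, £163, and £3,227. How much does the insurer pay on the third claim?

#1 (£1,391): £1,278 to deductible, leaving £113; coinsurance £113 × 40% = £45.20. Member owes £1,323.20 (running OOP £1,323.20). Plan pays £1,391 − £1,323.20 = £67.80.
#2 (£163): deductible met; 40% of £163 = £65.20. Member pays £65.20; OOP now £1,388.40. Insurer: £163 − £65.20 = £97.80.
#3 (£3,227): deductible met; 40% of £3,227 = £1,290.80. Cost to member: £1,290.80. OOP to date £2,679.20. Plan pays £3,227 − £1,290.80 = £1,936.20.

£1,936.20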